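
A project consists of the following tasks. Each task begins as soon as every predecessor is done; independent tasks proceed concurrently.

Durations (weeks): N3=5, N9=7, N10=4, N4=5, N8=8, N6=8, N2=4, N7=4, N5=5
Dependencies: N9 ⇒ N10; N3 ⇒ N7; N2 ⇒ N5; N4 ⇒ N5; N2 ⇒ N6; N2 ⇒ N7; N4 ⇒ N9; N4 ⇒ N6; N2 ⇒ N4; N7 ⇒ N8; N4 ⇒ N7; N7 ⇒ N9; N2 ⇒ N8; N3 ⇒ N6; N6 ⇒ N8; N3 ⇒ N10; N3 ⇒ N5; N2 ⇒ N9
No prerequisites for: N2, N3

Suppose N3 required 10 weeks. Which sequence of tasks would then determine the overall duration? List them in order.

As given, the longest chain is N2→N4→N6→N8 = 4+5+8+8 = 25, so the finish is 25 weeks.
N3 is off the critical path — its longest chain is 21 weeks, giving 4 of slack.
New critical path: N3→N6→N8 = 10+8+8 = 26 ⇒ 26 weeks.

N3, N6, N8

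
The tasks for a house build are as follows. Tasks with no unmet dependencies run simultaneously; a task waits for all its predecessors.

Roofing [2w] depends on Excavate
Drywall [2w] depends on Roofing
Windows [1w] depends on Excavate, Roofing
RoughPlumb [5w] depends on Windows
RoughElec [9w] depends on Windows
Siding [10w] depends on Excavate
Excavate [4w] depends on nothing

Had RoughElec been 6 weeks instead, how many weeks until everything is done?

The binding path is Excavate→Roofing→Windows→RoughElec = 4+2+1+9 = 16; finish at 16 weeks.
RoughElec is on the critical path; changing it to 6 makes that path 13 weeks.
Now Excavate→Siding = 4+10 = 14 is longest, so the finish becomes 14 weeks.

14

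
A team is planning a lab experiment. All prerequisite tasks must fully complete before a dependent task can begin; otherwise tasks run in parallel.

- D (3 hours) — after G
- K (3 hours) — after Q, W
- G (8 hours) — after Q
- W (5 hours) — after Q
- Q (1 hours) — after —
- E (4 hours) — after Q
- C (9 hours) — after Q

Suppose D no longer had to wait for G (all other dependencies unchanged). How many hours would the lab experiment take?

10

Before: longest chain Q→G→D = 1+8+3 = 12, finish 12.
Without G→D, D's earliest start moves from 9 to 0.
New critical path: Q→C = 1+9 = 10 ⇒ 10 hours.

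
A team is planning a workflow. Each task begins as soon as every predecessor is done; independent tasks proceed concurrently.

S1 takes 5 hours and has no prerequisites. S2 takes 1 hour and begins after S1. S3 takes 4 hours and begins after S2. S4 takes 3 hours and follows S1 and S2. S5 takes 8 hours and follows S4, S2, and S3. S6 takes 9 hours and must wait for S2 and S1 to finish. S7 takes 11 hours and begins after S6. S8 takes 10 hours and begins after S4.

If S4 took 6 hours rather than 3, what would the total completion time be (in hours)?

Actual critical path: S1→S2→S6→S7 = 5+1+9+11 = 26 ⇒ 26 hours.
S4 is off the critical path — its longest chain is 19 hours, giving 7 of slack.
No other chain overtakes it, so the finish is 26 hours.

26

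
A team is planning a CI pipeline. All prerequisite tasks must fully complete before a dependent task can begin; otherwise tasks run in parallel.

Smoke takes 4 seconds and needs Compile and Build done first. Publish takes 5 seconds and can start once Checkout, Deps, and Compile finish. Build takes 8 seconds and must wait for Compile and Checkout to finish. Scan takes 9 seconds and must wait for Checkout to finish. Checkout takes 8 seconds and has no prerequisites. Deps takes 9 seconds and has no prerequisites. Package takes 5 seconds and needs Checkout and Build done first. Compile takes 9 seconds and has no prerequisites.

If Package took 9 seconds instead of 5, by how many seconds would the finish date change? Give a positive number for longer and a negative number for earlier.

4

Actual critical path: Compile→Build→Package = 9+8+5 = 22 ⇒ 22 seconds.
Since Package is critical, the +4 change carries straight to that chain (now 26 seconds).
That remains the longest chain; total 26 seconds.
Change in finish: 26 − 22 = +4 seconds.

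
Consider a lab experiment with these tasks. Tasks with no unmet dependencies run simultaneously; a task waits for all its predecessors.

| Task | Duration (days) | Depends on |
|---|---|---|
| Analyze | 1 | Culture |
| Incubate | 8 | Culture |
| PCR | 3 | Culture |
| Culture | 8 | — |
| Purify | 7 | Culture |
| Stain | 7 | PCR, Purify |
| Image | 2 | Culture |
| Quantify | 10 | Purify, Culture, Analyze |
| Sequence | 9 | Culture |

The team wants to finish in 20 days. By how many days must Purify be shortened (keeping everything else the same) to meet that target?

Current finish: 25 days; target: 20.
Purify is on every critical path, so each day cut from Purify cuts the finish by one (this holds down to a finish of 19).
Need 25 − 20 = 5 days off Purify → Purify becomes 2 days, finish becomes 20.

5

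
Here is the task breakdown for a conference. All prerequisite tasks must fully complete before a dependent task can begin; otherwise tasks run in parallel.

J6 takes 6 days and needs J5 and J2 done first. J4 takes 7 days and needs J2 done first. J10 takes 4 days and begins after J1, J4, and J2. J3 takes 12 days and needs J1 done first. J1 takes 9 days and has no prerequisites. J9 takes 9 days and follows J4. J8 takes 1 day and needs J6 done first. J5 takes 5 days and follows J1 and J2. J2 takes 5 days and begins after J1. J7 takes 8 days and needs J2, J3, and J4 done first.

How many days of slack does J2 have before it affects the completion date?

Critical path: J1→J2→J4→J9 = 9+5+7+9 = 30, so the finish is 30 days.
Longest path through J2: 30 days (earliest finish 14, latest finish 14).
Float = 30 − 30 = 0.

0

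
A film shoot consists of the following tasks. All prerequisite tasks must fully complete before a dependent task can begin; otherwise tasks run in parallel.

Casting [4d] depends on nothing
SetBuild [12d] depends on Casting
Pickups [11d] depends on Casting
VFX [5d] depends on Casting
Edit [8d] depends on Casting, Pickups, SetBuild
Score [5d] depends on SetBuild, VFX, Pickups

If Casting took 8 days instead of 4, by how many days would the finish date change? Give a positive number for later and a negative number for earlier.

As given, the longest chain is Casting→SetBuild→Edit = 4+12+8 = 24, so the finish is 24 days.
Since Casting is critical, the +4 change carries straight to that chain (now 28 days).
That remains the longest chain; total 28 days.
Change in finish: 28 − 24 = +4 days.

4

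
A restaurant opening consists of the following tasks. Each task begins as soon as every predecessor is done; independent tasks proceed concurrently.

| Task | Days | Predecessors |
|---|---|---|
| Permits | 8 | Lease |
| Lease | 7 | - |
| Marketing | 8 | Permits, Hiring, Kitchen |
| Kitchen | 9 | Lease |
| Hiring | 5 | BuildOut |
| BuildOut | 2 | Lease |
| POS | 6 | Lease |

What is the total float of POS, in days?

11

Lease→Kitchen→Marketing = 7+9+8 = 24 sets the makespan at 24 days.
POS finishes as early as 13 and must finish by 24.
Slack of POS = 18 − 7 = 11 days.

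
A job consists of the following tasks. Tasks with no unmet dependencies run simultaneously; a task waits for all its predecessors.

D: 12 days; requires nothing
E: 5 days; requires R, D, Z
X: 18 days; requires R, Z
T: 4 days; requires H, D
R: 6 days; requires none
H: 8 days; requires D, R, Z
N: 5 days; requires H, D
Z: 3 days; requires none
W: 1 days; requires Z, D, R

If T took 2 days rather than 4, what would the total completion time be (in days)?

Critical path before the change: D→H→N = 12+8+5 = 25 giving 25 days.
T has 1 day of float (longest path through it is 24).
That remains the longest chain; total 25 days.

25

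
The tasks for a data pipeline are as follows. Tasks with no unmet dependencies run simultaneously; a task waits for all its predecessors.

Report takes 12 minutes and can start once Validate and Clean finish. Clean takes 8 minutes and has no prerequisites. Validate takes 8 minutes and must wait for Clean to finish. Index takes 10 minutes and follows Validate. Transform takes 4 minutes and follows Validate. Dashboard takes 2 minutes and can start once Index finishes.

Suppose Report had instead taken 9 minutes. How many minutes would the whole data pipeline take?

28

Critical path before the change: Clean→Validate→Report = 8+8+12 = 28 giving 28 minutes.
Report lies on that path, so at 9 minutes the path becomes 25 minutes.
The binding chain switches to Clean→Validate→Index→Dashboard = 8+8+10+2 = 28; finish 28 minutes.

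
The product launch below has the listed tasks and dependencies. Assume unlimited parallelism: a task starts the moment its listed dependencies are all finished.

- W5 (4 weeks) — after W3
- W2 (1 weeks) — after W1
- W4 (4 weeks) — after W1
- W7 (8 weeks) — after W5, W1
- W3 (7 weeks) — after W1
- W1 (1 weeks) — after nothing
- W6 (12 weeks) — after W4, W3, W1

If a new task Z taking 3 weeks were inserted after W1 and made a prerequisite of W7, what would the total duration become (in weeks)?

20

Originally the product launch takes 20 weeks.
With Z inserted, W7 now waits for max(W5, W1, Z).
New critical path: W1→W3→W5→W7 = 1+7+4+8 = 20 ⇒ 20 weeks.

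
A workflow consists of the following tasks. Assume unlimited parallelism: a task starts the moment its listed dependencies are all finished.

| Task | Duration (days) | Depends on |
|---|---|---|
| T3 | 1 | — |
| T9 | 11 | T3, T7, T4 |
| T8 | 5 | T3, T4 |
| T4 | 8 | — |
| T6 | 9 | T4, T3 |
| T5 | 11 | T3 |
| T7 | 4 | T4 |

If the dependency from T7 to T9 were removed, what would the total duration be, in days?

19

Before: longest chain T4→T7→T9 = 8+4+11 = 23, finish 23.
Without T7→T9, T9's earliest start moves from 12 to 8.
New critical path: T4→T9 = 8+11 = 19 ⇒ 19 days.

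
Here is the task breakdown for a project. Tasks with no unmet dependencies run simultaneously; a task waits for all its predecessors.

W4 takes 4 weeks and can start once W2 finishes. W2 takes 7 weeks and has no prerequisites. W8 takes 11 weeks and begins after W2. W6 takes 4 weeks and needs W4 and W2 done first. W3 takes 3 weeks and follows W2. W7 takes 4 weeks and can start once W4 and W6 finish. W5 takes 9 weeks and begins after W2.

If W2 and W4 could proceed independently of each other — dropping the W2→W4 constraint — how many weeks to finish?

18

Original critical path: W2→W4→W6→W7 = 7+4+4+4 = 19 ⇒ 19 weeks.
Without W2→W4, W4's earliest start moves from 7 to 0.
The longest chain is now W2→W8 = 7+11 = 18, so the project takes 18 weeks.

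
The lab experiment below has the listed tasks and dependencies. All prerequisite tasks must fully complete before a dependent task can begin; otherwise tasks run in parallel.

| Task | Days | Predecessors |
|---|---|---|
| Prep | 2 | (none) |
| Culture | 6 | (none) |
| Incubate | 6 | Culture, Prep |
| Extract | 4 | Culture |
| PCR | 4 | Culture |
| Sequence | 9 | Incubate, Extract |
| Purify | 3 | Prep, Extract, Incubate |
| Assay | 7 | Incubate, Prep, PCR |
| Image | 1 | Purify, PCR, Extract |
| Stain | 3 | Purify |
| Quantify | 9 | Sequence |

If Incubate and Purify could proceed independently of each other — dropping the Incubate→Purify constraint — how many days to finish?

Original critical path: Culture→Incubate→Sequence→Quantify = 6+6+9+9 = 30 ⇒ 30 days.
Without Incubate→Purify, Purify's earliest start moves from 12 to 10.
The longest chain is now Culture→Incubate→Sequence→Quantify = 6+6+9+9 = 30, so the project takes 30 days.

30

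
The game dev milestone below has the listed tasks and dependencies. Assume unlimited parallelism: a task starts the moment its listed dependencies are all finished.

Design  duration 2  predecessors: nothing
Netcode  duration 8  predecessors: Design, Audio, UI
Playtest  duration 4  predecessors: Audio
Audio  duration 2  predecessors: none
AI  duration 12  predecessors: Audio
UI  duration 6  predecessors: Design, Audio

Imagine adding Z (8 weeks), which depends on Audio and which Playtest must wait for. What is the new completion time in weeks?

Originally the plan takes 16 weeks.
With Z inserted, Playtest now waits for max(Audio, Z).
New critical path: Design→UI→Netcode = 2+6+8 = 16 ⇒ 16 weeks.

16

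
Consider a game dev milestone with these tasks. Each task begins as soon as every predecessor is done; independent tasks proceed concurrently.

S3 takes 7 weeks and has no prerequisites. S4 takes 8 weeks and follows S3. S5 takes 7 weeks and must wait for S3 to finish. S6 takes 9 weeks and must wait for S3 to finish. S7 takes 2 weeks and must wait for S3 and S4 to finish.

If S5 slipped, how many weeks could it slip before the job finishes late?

3

S3→S4→S7 = 7+8+2 = 17 sets the makespan at 17 weeks.
S5 finishes as early as 14 and must finish by 17.
So S5 can slip 17 − 14 = 3 weeks.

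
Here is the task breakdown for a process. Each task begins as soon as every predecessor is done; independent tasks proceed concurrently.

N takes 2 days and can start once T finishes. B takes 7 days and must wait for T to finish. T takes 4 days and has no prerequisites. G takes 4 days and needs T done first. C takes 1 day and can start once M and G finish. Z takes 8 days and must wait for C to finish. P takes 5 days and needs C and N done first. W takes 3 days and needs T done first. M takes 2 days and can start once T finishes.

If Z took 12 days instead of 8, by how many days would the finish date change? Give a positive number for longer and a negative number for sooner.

4

Critical path before the change: T→G→C→Z = 4+4+1+8 = 17 giving 17 days.
Z is on the critical path; changing it to 12 makes that path 21 days.
The critical path is still T→G→C→Z; finish is now 21 days.
Change in finish: 21 − 17 = +4 days.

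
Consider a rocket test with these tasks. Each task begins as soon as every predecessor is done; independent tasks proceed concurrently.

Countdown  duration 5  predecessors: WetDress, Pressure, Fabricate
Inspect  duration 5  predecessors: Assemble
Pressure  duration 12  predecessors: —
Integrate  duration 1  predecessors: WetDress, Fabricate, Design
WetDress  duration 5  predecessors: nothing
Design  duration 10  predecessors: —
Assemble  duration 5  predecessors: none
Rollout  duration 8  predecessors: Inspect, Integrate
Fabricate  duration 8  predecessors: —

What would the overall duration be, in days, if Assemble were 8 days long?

Baseline: Design→Integrate→Rollout = 10+1+8 = 19 → 19 days.
The longest path through Assemble is only 18 days, so Assemble has float 1.
New critical path: Assemble→Inspect→Rollout = 8+5+8 = 21 ⇒ 21 days.

21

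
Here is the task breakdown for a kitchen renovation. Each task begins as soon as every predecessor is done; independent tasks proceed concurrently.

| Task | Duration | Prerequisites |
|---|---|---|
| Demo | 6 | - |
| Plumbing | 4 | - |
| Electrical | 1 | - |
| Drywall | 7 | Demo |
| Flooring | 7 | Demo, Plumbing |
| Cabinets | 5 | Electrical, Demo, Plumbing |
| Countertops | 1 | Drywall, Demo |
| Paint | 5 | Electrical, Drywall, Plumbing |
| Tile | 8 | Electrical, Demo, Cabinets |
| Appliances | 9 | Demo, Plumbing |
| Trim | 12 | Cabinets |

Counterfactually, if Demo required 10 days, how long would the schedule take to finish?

27

Actual critical path: Demo→Cabinets→Trim = 6+5+12 = 23 ⇒ 23 days.
Demo lies on that path, so at 10 days the path becomes 27 days.
That remains the longest chain; total 27 days.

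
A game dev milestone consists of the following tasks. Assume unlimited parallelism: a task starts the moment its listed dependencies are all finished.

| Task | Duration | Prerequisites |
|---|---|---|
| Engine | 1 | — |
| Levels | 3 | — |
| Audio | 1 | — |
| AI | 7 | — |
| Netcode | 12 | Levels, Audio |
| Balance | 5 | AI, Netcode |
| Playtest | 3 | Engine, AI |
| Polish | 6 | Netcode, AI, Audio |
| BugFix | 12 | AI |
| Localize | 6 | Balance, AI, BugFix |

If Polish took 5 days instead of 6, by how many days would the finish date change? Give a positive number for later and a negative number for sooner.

Baseline: Levels→Netcode→Balance→Localize = 3+12+5+6 = 26 → 26 days.
Polish has 5 days of float (longest path through it is 21).
No other chain overtakes it, so the finish is 26 days.
Change in finish: 26 − 26 = +0 days.

0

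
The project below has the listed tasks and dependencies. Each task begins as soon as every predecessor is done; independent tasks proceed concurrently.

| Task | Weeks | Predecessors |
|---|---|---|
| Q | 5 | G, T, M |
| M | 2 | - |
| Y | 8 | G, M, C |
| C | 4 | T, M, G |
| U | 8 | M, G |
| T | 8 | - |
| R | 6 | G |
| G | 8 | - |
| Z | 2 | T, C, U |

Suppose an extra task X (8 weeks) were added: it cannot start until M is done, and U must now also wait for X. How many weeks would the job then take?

Originally the job takes 20 weeks.
With X inserted, U now waits for max(M, G, X).
New critical path: G→C→Y = 8+4+8 = 20 ⇒ 20 weeks.

20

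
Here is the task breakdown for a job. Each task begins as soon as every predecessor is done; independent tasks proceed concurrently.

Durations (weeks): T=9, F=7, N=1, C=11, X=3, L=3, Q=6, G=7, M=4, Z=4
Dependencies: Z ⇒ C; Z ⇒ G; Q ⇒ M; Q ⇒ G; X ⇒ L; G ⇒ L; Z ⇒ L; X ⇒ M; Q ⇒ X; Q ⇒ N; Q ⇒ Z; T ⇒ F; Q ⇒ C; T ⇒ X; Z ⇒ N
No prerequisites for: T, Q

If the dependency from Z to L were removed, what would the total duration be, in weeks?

Original critical path: Q→Z→C = 6+4+11 = 21 ⇒ 21 weeks.
Dropping Z→L doesn't change L's earliest start (17); another predecessor still binds.
New critical path: Q→Z→C = 6+4+11 = 21 ⇒ 21 weeks.

21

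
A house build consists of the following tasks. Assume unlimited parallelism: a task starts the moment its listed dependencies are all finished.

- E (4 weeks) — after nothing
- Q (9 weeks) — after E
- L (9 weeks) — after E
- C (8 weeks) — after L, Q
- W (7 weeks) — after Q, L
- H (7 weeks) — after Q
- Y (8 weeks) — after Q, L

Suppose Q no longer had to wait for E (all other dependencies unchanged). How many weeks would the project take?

21

Original critical path: E→Q→C = 4+9+8 = 21 ⇒ 21 weeks.
Without E→Q, Q's earliest start moves from 4 to 0.
New critical path: E→L→C = 4+9+8 = 21 ⇒ 21 weeks.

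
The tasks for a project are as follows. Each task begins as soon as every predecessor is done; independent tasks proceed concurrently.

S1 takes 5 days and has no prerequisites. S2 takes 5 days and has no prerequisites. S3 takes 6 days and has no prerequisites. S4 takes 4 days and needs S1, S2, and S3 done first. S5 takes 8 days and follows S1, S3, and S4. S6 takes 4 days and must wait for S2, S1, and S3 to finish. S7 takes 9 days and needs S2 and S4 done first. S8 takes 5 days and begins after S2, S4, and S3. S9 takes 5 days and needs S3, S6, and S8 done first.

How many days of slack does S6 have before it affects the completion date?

S3→S4→S8→S9 = 6+4+5+5 = 20 sets the makespan at 20 days.
The longest chain containing S6 totals 15 days.
So S6 can slip 15 − 10 = 5 days.

5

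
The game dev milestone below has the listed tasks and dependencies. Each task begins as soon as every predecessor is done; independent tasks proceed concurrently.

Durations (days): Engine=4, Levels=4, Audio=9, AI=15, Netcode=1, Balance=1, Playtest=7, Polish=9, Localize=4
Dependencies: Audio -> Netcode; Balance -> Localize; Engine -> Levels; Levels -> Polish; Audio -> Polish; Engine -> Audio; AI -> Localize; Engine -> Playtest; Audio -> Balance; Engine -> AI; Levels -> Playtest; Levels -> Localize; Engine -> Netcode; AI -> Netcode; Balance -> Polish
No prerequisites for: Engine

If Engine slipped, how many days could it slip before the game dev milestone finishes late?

The longest chain is Engine→Audio→Balance→Polish = 4+9+1+9 = 23; overall finish 23 days.
Engine finishes as early as 4 and must finish by 4.
Slack of Engine = 0 − 0 = 0 days.

0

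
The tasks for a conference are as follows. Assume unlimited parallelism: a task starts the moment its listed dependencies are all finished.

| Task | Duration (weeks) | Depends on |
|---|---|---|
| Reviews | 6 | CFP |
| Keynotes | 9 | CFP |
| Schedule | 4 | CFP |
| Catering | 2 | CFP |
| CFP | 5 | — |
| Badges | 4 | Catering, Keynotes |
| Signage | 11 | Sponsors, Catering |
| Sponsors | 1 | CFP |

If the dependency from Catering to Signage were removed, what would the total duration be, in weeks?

18

With the dependency in place, CFP→Keynotes→Badges = 5+9+4 = 18 sets the finish at 18 weeks.
Without Catering→Signage, Signage's earliest start moves from 7 to 6.
New critical path: CFP→Keynotes→Badges = 5+9+4 = 18 ⇒ 18 weeks.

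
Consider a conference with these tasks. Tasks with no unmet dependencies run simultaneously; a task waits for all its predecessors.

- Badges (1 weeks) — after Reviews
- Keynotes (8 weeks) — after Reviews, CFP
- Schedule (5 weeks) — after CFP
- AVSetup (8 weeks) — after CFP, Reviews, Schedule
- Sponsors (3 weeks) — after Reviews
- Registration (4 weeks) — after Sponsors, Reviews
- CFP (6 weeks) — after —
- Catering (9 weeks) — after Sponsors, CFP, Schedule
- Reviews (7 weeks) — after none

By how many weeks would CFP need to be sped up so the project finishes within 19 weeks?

1

Current finish: 20 weeks; target: 19.
CFP is on every critical path, so each week cut from CFP cuts the finish by one (this holds down to a finish of 19).
Need 20 − 19 = 1 week off CFP → CFP becomes 5 weeks, finish becomes 19.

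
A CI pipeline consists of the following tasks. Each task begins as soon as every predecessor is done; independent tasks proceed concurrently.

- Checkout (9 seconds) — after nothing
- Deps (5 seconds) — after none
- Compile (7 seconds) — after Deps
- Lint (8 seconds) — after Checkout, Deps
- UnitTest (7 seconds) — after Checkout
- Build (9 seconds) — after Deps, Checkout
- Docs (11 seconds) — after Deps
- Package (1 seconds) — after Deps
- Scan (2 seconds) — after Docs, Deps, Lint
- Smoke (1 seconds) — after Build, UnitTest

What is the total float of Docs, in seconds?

1

The longest chain is Checkout→Lint→Scan = 9+8+2 = 19; overall finish 19 seconds.
The longest chain containing Docs totals 18 seconds.
Slack of Docs = 6 − 5 = 1 second.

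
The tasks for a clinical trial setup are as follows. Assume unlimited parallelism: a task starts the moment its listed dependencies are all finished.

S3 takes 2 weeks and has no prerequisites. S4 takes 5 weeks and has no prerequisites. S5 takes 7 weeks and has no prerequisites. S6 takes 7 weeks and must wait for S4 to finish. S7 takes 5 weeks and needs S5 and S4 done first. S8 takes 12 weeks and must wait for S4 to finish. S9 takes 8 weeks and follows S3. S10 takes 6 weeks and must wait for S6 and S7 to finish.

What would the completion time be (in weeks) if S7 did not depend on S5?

18

Original critical path: S4→S6→S10 = 5+7+6 = 18 ⇒ 18 weeks.
Without S5→S7, S7's earliest start moves from 7 to 5.
The longest chain is now S4→S6→S10 = 5+7+6 = 18, so the plan takes 18 weeks.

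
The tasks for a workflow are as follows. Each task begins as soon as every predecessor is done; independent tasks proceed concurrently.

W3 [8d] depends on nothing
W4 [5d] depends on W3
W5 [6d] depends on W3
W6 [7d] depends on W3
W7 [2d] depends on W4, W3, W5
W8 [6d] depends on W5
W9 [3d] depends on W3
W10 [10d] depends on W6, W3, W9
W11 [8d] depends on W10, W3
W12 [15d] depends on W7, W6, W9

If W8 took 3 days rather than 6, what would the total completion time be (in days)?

The binding path is W3→W6→W10→W11 = 8+7+10+8 = 33; finish at 33 days.
W8 is off the critical path — its longest chain is 20 days, giving 13 of slack.
That remains the longest chain; total 33 days.

33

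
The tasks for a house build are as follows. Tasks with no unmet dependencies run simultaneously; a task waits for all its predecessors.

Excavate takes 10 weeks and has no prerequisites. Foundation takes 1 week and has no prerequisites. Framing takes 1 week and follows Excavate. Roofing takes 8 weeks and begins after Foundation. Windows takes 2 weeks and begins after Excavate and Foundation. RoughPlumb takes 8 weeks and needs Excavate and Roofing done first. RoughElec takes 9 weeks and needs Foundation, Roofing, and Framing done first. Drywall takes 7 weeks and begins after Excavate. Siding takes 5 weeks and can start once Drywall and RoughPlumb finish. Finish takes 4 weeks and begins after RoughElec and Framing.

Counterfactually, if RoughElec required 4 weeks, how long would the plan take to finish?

As given, the longest chain is Excavate→Framing→RoughElec→Finish = 10+1+9+4 = 24, so the finish is 24 weeks.
Since RoughElec is critical, the -5 change carries straight to that chain (now 19 weeks).
New critical path: Excavate→RoughPlumb→Siding = 10+8+5 = 23 ⇒ 23 weeks.

23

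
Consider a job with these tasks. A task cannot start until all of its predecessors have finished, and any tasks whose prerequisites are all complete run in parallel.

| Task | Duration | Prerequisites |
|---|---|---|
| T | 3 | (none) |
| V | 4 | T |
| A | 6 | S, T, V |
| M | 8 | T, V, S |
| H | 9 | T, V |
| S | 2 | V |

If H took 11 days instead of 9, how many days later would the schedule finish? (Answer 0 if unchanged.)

Actual critical path: T→V→S→M = 3+4+2+8 = 17 ⇒ 17 days.
H has 1 day of float (longest path through it is 16).
New critical path: T→V→H = 3+4+11 = 18 ⇒ 18 days.
Change in finish: 18 − 17 = +1 days.

1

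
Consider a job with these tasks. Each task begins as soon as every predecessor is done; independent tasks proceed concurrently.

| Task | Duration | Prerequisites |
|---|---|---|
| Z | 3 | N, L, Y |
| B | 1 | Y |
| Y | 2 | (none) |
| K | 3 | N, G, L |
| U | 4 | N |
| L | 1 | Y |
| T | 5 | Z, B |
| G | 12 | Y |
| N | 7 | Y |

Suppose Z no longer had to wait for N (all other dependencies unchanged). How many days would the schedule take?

With the dependency in place, Y→N→Z→T = 2+7+3+5 = 17 sets the finish at 17 days.
Without N→Z, Z's earliest start moves from 9 to 3.
The longest chain is now Y→G→K = 2+12+3 = 17, so the schedule takes 17 days.

17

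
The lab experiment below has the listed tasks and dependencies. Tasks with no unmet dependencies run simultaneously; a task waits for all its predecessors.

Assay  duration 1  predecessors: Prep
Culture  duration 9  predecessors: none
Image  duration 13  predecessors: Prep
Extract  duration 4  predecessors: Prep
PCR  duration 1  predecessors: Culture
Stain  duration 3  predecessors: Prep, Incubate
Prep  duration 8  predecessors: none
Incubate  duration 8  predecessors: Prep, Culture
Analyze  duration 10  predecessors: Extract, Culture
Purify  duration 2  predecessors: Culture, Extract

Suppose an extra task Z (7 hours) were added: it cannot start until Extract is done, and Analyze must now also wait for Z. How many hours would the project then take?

Originally the project takes 22 hours.
With Z inserted, Analyze now waits for max(Extract, Culture, Z).
New critical path: Prep→Extract→Z→Analyze = 8+4+7+10 = 29 ⇒ 29 hours.

29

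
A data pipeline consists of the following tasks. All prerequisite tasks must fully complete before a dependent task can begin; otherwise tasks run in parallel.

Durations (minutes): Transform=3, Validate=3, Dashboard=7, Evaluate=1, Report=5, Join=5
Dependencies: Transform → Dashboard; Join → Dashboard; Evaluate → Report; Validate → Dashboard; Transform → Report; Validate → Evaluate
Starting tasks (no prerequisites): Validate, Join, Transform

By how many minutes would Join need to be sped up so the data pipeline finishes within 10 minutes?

2

Current finish: 12 minutes; target: 10.
Join is on every critical path, so each minute cut from Join cuts the finish by one (this holds down to a finish of 10).
Need 12 − 10 = 2 minutes off Join → Join becomes 3 minutes, finish becomes 10.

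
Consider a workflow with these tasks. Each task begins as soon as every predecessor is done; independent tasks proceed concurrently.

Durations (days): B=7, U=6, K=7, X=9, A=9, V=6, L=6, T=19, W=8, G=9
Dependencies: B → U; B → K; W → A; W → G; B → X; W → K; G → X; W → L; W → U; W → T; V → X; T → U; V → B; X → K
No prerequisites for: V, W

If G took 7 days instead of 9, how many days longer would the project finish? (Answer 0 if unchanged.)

0

Baseline: W→G→X→K = 8+9+9+7 = 33 → 33 days.
G lies on that path, so at 7 days the path becomes 31 days.
New critical path: W→T→U = 8+19+6 = 33 ⇒ 33 days.
Change in finish: 33 − 33 = +0 days.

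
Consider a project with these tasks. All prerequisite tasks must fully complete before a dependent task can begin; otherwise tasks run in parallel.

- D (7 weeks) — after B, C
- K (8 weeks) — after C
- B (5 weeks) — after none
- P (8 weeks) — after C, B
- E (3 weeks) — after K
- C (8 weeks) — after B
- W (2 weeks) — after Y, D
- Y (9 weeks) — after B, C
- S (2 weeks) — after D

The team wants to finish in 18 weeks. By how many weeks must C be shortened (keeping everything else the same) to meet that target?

Current finish: 24 weeks; target: 18.
C is on every critical path, so each week cut from C cuts the finish by one (this holds down to a finish of 17).
Need 24 − 18 = 6 weeks off C → C becomes 2 weeks, finish becomes 18.

6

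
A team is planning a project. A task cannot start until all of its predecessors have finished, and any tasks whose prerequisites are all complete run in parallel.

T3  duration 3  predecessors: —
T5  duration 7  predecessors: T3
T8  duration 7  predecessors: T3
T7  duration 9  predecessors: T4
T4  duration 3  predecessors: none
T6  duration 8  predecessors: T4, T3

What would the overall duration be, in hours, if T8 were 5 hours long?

12

Baseline: T4→T7 = 3+9 = 12 → 12 hours.
T8 has 2 hours of float (longest path through it is 10).
No other chain overtakes it, so the finish is 12 hours.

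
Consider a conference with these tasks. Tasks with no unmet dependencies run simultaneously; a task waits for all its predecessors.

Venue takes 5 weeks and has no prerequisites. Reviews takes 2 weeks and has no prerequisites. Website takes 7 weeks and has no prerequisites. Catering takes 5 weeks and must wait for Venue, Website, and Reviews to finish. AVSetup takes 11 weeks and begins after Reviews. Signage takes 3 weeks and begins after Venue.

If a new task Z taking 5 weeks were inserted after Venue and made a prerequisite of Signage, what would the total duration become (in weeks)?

Originally the project takes 13 weeks.
With Z inserted, Signage now waits for max(Venue, Z).
New critical path: Venue→Z→Signage = 5+5+3 = 13 ⇒ 13 weeks.

13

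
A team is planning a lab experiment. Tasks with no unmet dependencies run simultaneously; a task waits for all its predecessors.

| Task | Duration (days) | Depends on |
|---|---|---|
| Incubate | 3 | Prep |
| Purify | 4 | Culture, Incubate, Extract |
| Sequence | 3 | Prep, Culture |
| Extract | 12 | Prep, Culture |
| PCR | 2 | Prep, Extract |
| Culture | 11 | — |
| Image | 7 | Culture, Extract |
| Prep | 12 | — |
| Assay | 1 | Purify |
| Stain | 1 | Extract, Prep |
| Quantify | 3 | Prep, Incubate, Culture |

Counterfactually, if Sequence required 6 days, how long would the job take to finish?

31

Baseline: Prep→Extract→Image = 12+12+7 = 31 → 31 days.
Sequence is off the critical path — its longest chain is 15 days, giving 16 of slack.
No other chain overtakes it, so the finish is 31 days.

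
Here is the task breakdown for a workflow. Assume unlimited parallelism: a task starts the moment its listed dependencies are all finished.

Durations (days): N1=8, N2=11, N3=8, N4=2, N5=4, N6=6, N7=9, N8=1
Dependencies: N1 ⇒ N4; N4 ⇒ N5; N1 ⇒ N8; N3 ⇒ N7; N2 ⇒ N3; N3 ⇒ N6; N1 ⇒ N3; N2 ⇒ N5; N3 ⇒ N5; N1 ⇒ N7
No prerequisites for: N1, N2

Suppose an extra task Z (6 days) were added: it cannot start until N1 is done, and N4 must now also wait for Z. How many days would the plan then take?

28

Originally the plan takes 28 days.
With Z inserted, N4 now waits for max(N1, Z).
New critical path: N2→N3→N7 = 11+8+9 = 28 ⇒ 28 days.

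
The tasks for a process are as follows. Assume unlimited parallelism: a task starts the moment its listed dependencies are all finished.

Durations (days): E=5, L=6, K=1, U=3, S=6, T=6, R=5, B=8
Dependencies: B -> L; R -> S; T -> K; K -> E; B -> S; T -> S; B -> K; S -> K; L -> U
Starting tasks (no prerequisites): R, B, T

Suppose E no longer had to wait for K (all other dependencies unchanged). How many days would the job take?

17

Before: longest chain B→S→K→E = 8+6+1+5 = 20, finish 20.
Without K→E, E's earliest start moves from 15 to 0.
After: B→L→U = 8+6+3 = 17 → 17 days.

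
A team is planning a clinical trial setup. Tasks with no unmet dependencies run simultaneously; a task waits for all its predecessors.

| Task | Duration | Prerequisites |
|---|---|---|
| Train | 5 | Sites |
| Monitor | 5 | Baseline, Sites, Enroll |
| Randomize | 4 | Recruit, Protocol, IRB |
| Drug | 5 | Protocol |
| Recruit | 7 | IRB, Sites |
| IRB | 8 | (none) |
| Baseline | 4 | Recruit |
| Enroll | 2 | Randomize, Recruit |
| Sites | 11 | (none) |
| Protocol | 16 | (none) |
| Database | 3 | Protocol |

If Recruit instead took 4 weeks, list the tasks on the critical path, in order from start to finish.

The binding path is Sites→Recruit→Randomize→Enroll→Monitor = 11+7+4+2+5 = 29; finish at 29 weeks.
Since Recruit is critical, the -3 change carries straight to that chain (now 26 weeks).
New critical path: Protocol→Randomize→Enroll→Monitor = 16+4+2+5 = 27 ⇒ 27 weeks.

Protocol, Randomize, Enroll, Monitor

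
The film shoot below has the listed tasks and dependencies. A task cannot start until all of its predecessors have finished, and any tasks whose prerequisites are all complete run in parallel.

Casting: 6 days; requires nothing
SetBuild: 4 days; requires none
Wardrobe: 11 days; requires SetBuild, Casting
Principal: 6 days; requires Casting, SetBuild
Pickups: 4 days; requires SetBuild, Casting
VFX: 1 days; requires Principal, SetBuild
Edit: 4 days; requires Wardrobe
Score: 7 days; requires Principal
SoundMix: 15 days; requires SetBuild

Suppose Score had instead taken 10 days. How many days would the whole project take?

As given, the longest chain is Casting→Wardrobe→Edit = 6+11+4 = 21, so the finish is 21 days.
The longest path through Score is only 19 days, so Score has float 2.
New critical path: Casting→Principal→Score = 6+6+10 = 22 ⇒ 22 days.

22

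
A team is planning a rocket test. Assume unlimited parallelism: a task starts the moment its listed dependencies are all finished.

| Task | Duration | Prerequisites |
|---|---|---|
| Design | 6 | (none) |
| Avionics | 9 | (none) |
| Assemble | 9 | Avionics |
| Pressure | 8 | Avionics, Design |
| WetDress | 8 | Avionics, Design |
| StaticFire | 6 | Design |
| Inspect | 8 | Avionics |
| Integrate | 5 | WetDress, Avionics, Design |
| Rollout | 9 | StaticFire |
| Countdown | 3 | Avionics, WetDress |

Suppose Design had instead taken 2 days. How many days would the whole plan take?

Actual critical path: Avionics→WetDress→Integrate = 9+8+5 = 22 ⇒ 22 days.
Design has 1 day of float (longest path through it is 21).
The critical path is still Avionics→WetDress→Integrate; finish is now 22 days.

22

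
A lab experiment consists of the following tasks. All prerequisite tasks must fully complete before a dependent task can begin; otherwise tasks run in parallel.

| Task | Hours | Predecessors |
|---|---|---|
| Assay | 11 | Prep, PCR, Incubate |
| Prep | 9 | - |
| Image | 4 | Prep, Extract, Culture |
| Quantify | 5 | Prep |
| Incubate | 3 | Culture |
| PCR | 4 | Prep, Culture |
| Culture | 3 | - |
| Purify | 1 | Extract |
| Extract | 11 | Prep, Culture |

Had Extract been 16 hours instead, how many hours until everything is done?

Critical path before the change: Prep→Extract→Image = 9+11+4 = 24 giving 24 hours.
Extract lies on that path, so at 16 hours the path becomes 29 hours.
No other chain overtakes it, so the finish is 29 hours.

29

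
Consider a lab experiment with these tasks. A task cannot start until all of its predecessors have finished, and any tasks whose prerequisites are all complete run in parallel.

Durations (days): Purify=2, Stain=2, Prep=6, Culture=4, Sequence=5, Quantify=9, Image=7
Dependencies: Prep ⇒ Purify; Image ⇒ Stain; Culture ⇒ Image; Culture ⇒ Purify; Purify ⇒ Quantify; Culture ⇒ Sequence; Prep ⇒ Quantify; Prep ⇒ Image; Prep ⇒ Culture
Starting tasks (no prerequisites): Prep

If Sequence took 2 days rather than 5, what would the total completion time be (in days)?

21

Baseline: Prep→Culture→Purify→Quantify = 6+4+2+9 = 21 → 21 days.
Sequence has 6 days of float (longest path through it is 15).
The critical path is still Prep→Culture→Purify→Quantify; finish is now 21 days.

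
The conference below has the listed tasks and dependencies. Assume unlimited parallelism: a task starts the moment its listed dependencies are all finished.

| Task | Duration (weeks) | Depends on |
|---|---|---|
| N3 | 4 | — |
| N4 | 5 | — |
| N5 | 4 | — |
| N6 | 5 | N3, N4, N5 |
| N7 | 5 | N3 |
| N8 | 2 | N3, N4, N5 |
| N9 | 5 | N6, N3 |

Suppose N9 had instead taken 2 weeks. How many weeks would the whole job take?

As given, the longest chain is N4→N6→N9 = 5+5+5 = 15, so the finish is 15 weeks.
Since N9 is critical, the -3 change carries straight to that chain (now 12 weeks).
That remains the longest chain; total 12 weeks.

12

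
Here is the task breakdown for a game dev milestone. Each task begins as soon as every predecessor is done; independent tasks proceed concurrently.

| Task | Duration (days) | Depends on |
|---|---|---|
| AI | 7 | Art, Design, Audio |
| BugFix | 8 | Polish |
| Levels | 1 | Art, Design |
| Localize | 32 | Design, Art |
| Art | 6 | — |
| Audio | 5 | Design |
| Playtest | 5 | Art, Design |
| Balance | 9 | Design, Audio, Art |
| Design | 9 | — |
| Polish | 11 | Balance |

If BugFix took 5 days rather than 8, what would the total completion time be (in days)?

41

The binding path is Design→Audio→Balance→Polish→BugFix = 9+5+9+11+8 = 42; finish at 42 days.
Since BugFix is critical, the -3 change carries straight to that chain (now 39 days).
Now Design→Localize = 9+32 = 41 is longest, so the finish becomes 41 days.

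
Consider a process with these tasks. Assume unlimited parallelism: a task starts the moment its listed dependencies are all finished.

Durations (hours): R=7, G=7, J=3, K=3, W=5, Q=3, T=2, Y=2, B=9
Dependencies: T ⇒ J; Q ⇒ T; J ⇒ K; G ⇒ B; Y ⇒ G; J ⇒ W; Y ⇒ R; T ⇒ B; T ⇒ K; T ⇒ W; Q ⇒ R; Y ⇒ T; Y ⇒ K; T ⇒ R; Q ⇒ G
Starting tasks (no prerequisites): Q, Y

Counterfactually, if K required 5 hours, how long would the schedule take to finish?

19

As given, the longest chain is Q→G→B = 3+7+9 = 19, so the finish is 19 hours.
K has 8 hours of float (longest path through it is 11).
That remains the longest chain; total 19 hours.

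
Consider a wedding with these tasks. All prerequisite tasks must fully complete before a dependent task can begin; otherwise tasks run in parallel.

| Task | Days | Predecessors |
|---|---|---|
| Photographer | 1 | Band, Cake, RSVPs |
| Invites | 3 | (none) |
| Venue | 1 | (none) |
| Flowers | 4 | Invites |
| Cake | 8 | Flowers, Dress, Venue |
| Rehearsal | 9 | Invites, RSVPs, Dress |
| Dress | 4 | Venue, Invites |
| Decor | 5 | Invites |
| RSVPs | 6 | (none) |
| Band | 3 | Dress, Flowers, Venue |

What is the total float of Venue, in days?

Invites→Dress→Cake→Photographer = 3+4+8+1 = 16 sets the makespan at 16 days.
The longest chain containing Venue totals 14 days.
Slack of Venue = 2 − 0 = 2 days.

2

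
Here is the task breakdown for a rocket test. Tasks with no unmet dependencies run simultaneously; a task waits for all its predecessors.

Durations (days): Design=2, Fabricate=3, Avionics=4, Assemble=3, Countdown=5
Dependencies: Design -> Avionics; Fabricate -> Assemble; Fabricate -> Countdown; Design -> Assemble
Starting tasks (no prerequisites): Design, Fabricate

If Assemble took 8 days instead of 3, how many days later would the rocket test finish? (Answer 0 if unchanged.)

As given, the longest chain is Fabricate→Countdown = 3+5 = 8, so the finish is 8 days.
The longest path through Assemble is only 6 days, so Assemble has float 2.
New critical path: Fabricate→Assemble = 3+8 = 11 ⇒ 11 days.
Change in finish: 11 − 8 = +3 days.

3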